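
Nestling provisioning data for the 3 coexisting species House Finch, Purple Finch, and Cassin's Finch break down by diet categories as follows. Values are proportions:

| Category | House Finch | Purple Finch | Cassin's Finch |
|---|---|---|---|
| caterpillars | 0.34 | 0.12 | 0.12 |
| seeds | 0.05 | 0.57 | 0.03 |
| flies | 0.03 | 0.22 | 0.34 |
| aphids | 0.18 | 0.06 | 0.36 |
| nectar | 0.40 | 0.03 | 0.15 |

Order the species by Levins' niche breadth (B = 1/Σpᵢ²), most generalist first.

Σp_Housᵢ² = 0.34² + 0.05² + 0.03² + 0.18² + 0.40² = 0.1156 + 0.0025 + 0.0009 + 0.0324 + 0.1600 = 0.3114
B_Hous = 1 / 0.3114 = 3.2113
Σp_Purpᵢ² = 0.12² + 0.57² + 0.22² + 0.06² + 0.03² = 0.0144 + 0.3249 + 0.0484 + 0.0036 + 0.0009 = 0.3922
B_Purp = 1 / 0.3922 = 2.5497
Σp_Cassᵢ² = 0.12² + 0.03² + 0.34² + 0.36² + 0.15² = 0.0144 + 0.0009 + 0.1156 + 0.1296 + 0.0225 = 0.2830
B_Cass = 1 / 0.2830 = 3.5336
Ranking by B (broadest → narrowest): Cassin's Finch (3.53) > House Finch (3.21) > Purple Finch (2.55)

Cassin's Finch > House Finch > Purple Finch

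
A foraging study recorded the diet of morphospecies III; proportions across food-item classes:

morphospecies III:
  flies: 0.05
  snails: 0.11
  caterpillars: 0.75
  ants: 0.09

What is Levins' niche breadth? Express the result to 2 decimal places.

1.71

Σpᵢ² = 0.05² + 0.11² + 0.75² + 0.09² = 0.0025 + 0.0121 + 0.5625 + 0.0081 = 0.5852
B = 1 / 0.5852 = 1.7088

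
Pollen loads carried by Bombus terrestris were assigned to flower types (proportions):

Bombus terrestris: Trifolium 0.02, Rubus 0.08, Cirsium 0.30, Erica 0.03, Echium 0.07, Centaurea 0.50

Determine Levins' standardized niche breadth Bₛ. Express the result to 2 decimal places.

0.37

Σpᵢ² = 0.02² + 0.08² + 0.30² + 0.03² + 0.07² + 0.50² = 0.0004 + 0.0064 + 0.0900 + 0.0009 + 0.0049 + 0.2500 = 0.3526
B = 1 / 0.3526 = 2.8361
Bₛ = (B − 1)/(n − 1) = (2.8361 − 1)/(6 − 1) = 1.8361/5 = 0.3672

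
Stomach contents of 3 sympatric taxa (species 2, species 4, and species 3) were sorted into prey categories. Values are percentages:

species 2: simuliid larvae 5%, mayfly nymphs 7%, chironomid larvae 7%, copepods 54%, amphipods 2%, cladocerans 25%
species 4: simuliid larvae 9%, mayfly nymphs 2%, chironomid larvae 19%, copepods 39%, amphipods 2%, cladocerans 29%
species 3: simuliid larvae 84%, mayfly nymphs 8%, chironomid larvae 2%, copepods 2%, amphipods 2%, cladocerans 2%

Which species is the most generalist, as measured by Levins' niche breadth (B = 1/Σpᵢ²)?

Convert percentages to proportions (divide by 100).
Σp_2ᵢ² = 0.05² + 0.07² + 0.07² + 0.54² + 0.02² + 0.25² = 0.0025 + 0.0049 + 0.0049 + 0.2916 + 0.0004 + 0.0625 = 0.3668
B_2 = 1 / 0.3668 = 2.7263
Σp_4ᵢ² = 0.09² + 0.02² + 0.19² + 0.39² + 0.02² + 0.29² = 0.0081 + 0.0004 + 0.0361 + 0.1521 + 0.0004 + 0.0841 = 0.2812
B_4 = 1 / 0.2812 = 3.5562
Σp_3ᵢ² = 0.84² + 0.08² + 0.02² + 0.02² + 0.02² + 0.02² = 0.7056 + 0.0064 + 0.0004 + 0.0004 + 0.0004 + 0.0004 = 0.7136
B_3 = 1 / 0.7136 = 1.4013
Highest B → broadest niche (most generalist): species 4 (B = 3.56).

species 4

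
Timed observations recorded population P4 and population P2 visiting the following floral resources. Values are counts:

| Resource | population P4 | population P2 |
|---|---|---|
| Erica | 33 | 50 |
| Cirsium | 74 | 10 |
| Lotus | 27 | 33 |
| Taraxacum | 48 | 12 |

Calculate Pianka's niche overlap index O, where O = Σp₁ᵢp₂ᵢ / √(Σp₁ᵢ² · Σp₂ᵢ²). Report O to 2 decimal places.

Proportions for population P4 (n=182): 33/182=0.1813, 74/182=0.4066, 27/182=0.1484, 48/182=0.2637
Proportions for population P2 (n=105): 50/105=0.4762, 10/105=0.0952, 33/105=0.3143, 12/105=0.1143
Σ p₁ᵢp₂ᵢ = 0.086335 + 0.038708 + 0.046642 + 0.030141 = 0.201826
Σp_1ᵢ² = 0.1813² + 0.4066² + 0.1484² + 0.2637² = 0.032870 + 0.165324 + 0.022023 + 0.069538 = 0.289755
Σp_2ᵢ² = 0.4762² + 0.0952² + 0.3143² + 0.1143² = 0.226766 + 0.009063 + 0.098784 + 0.013064 = 0.347677
O = 0.201826 / √(0.289755 × 0.347677) = 0.201826 / 0.3173975 = 0.6359

0.64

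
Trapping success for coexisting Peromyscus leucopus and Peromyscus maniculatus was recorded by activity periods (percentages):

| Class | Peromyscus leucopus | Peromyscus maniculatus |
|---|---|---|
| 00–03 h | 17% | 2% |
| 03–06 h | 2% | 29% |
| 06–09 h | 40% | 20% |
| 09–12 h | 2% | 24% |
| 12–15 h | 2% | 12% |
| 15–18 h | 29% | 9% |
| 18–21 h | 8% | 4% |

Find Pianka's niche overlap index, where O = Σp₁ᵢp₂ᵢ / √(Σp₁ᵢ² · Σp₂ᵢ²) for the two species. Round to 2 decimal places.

0.52

Convert percentages to proportions (divide by 100).
Σ p₁ᵢp₂ᵢ = 0.0034 + 0.0058 + 0.0800 + 0.0048 + 0.0024 + 0.0261 + 0.0032 = 0.1257
Σp_1ᵢ² = 0.17² + 0.02² + 0.40² + 0.02² + 0.02² + 0.29² + 0.08² = 0.0289 + 0.0004 + 0.1600 + 0.0004 + 0.0004 + 0.0841 + 0.0064 = 0.2806
Σp_2ᵢ² = 0.02² + 0.29² + 0.20² + 0.24² + 0.12² + 0.09² + 0.04² = 0.0004 + 0.0841 + 0.0400 + 0.0576 + 0.0144 + 0.0081 + 0.0016 = 0.2062
O = 0.1257 / √(0.2806 × 0.2062) = 0.1257 / 0.24054 = 0.5226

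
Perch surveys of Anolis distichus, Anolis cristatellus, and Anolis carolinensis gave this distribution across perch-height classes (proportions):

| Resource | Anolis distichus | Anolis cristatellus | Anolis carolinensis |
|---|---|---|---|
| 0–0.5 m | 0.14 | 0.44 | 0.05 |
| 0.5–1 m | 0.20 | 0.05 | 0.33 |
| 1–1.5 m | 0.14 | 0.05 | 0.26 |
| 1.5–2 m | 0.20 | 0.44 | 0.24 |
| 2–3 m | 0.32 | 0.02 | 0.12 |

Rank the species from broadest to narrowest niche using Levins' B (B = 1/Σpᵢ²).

Σp_distᵢ² = 0.14² + 0.20² + 0.14² + 0.20² + 0.32² = 0.0196 + 0.0400 + 0.0196 + 0.0400 + 0.1024 = 0.2216
B_dist = 1 / 0.2216 = 4.5126
Σp_crisᵢ² = 0.44² + 0.05² + 0.05² + 0.44² + 0.02² = 0.1936 + 0.0025 + 0.0025 + 0.1936 + 0.0004 = 0.3926
B_cris = 1 / 0.3926 = 2.5471
Σp_caroᵢ² = 0.05² + 0.33² + 0.26² + 0.24² + 0.12² = 0.0025 + 0.1089 + 0.0676 + 0.0576 + 0.0144 = 0.2510
B_caro = 1 / 0.2510 = 3.9841
Ranking by B (broadest → narrowest): Anolis distichus (4.51) > Anolis carolinensis (3.98) > Anolis cristatellus (2.55)

Anolis distichus > Anolis carolinensis > Anolis cristatellus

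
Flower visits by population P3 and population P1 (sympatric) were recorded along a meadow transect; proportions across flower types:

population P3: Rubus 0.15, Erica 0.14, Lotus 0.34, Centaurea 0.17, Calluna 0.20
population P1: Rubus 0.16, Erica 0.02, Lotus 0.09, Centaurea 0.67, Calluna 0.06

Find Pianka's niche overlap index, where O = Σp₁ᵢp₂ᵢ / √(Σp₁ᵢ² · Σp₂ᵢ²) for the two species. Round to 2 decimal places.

Σ p₁ᵢp₂ᵢ = 0.0240 + 0.0028 + 0.0306 + 0.1139 + 0.0120 = 0.1833
Σp_1ᵢ² = 0.15² + 0.14² + 0.34² + 0.17² + 0.20² = 0.0225 + 0.0196 + 0.1156 + 0.0289 + 0.0400 = 0.2266
Σp_2ᵢ² = 0.16² + 0.02² + 0.09² + 0.67² + 0.06² = 0.0256 + 0.0004 + 0.0081 + 0.4489 + 0.0036 = 0.4866
O = 0.1833 / √(0.2266 × 0.4866) = 0.1833 / 0.33206 = 0.5520

0.55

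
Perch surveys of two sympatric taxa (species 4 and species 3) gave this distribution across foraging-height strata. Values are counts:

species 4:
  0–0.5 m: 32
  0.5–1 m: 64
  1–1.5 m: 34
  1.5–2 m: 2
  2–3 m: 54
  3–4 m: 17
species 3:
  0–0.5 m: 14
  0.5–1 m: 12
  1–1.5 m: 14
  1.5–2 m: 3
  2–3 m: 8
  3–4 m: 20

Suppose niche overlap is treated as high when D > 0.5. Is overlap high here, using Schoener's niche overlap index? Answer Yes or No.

Yes

Proportions for species 4 (n=203): 32/203=0.1576, 64/203=0.3153, 34/203=0.1675, 2/203=0.0099, 54/203=0.2660, 17/203=0.0837
Proportions for species 3 (n=71): 14/71=0.1972, 12/71=0.1690, 14/71=0.1972, 3/71=0.0423, 8/71=0.1127, 20/71=0.2817
Σ|p₁ᵢ − p₂ᵢ| = 0.0396 + 0.1463 + 0.0297 + 0.0324 + 0.1533 + 0.1980 = 0.5993
D = 1 − ½ × 0.5993 = 1 − 0.29965 = 0.70035
D = 0.70035 > 0.5 → Yes.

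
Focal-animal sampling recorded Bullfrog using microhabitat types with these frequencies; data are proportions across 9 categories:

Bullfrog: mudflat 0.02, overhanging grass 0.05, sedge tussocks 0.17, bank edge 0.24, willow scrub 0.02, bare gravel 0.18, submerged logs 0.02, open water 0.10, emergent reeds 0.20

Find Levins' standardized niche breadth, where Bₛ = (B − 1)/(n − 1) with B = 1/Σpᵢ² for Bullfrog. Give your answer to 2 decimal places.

0.60

Σpᵢ² = 0.02² + 0.05² + 0.17² + 0.24² + 0.02² + 0.18² + 0.02² + 0.10² + 0.20² = 0.0004 + 0.0025 + 0.0289 + 0.0576 + 0.0004 + 0.0324 + 0.0004 + 0.0100 + 0.0400 = 0.1726
B = 1 / 0.1726 = 5.7937
Bₛ = (B − 1)/(n − 1) = (5.7937 − 1)/(9 − 1) = 4.7937/8 = 0.5992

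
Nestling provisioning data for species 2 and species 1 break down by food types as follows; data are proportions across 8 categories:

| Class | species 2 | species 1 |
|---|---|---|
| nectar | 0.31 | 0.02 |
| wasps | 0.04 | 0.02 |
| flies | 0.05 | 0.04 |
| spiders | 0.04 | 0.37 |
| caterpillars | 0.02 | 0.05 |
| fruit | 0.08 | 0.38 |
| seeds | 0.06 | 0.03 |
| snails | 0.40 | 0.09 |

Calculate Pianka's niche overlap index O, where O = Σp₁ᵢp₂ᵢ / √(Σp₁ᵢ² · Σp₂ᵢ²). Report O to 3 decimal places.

0.328

Σ p₁ᵢp₂ᵢ = 0.0062 + 0.0008 + 0.0020 + 0.0148 + 0.0010 + 0.0304 + 0.0018 + 0.0360 = 0.0930
Σp_1ᵢ² = 0.31² + 0.04² + 0.05² + 0.04² + 0.02² + 0.08² + 0.06² + 0.40² = 0.0961 + 0.0016 + 0.0025 + 0.0016 + 0.0004 + 0.0064 + 0.0036 + 0.1600 = 0.2722
Σp_2ᵢ² = 0.02² + 0.02² + 0.04² + 0.37² + 0.05² + 0.38² + 0.03² + 0.09² = 0.0004 + 0.0004 + 0.0016 + 0.1369 + 0.0025 + 0.1444 + 0.0009 + 0.0081 = 0.2952
O = 0.0930 / √(0.2722 × 0.2952) = 0.0930 / 0.283467 = 0.32808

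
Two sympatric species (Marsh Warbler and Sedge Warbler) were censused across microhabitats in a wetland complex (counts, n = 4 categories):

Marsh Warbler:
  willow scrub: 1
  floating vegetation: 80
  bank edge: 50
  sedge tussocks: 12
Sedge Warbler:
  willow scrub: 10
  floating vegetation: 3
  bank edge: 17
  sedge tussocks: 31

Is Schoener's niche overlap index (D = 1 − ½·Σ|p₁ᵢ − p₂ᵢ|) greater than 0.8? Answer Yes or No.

No

Proportions for Marsh Warbler (n=143): 1/143=0.0070, 80/143=0.5594, 50/143=0.3497, 12/143=0.0839
Proportions for Sedge Warbler (n=61): 10/61=0.1639, 3/61=0.0492, 17/61=0.2787, 31/61=0.5082
Σ|p₁ᵢ − p₂ᵢ| = 0.1569 + 0.5102 + 0.0710 + 0.4243 = 1.1624
D = 1 − ½ × 1.1624 = 1 − 0.58120 = 0.41880
D = 0.41880 < 0.8 → No.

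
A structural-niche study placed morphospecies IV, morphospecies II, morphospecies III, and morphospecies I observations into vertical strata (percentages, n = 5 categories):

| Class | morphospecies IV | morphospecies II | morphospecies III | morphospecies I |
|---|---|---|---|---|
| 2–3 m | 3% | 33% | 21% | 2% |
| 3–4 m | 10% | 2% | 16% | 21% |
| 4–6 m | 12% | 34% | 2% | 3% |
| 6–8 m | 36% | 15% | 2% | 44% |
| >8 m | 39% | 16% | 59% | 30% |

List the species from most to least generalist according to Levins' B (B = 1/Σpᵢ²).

Convert percentages to proportions (divide by 100).
Σp_IVᵢ² = 0.03² + 0.10² + 0.12² + 0.36² + 0.39² = 0.0009 + 0.0100 + 0.0144 + 0.1296 + 0.1521 = 0.3070
B_IV = 1 / 0.3070 = 3.2573
Σp_IIᵢ² = 0.33² + 0.02² + 0.34² + 0.15² + 0.16² = 0.1089 + 0.0004 + 0.1156 + 0.0225 + 0.0256 = 0.2730
B_II = 1 / 0.2730 = 3.6630
Σp_IIIᵢ² = 0.21² + 0.16² + 0.02² + 0.02² + 0.59² = 0.0441 + 0.0256 + 0.0004 + 0.0004 + 0.3481 = 0.4186
B_III = 1 / 0.4186 = 2.3889
Σp_Iᵢ² = 0.02² + 0.21² + 0.03² + 0.44² + 0.30² = 0.0004 + 0.0441 + 0.0009 + 0.1936 + 0.0900 = 0.3290
B_I = 1 / 0.3290 = 3.0395
Ranking by B (broadest → narrowest): morphospecies II (3.66) > morphospecies IV (3.26) > morphospecies I (3.04) > morphospecies III (2.39)

morphospecies II > morphospecies IV > morphospecies I > morphospecies III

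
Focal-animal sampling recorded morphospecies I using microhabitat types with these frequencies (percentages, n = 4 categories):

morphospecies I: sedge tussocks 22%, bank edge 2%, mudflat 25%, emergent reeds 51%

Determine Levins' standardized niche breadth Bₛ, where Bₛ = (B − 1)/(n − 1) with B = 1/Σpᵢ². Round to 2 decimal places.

0.56

Convert percentages to proportions (divide by 100).
Σpᵢ² = 0.22² + 0.02² + 0.25² + 0.51² = 0.0484 + 0.0004 + 0.0625 + 0.2601 = 0.3714
B = 1 / 0.3714 = 2.6925
Bₛ = (B − 1)/(n − 1) = (2.6925 − 1)/(4 − 1) = 1.6925/3 = 0.5642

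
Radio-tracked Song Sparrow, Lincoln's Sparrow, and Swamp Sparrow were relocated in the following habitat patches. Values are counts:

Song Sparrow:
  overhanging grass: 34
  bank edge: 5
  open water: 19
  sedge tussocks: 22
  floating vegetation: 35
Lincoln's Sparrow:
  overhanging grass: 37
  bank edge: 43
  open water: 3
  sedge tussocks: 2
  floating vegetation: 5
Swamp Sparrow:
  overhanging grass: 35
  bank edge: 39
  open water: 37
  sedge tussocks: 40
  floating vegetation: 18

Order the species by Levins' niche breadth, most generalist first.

Proportions for Song Sparrow (n=115): 34/115=0.2957, 5/115=0.0435, 19/115=0.1652, 22/115=0.1913, 35/115=0.3043
Proportions for Lincoln's Sparrow (n=90): 37/90=0.4111, 43/90=0.4778, 3/90=0.0333, 2/90=0.0222, 5/90=0.0556
Proportions for Swamp Sparrow (n=169): 35/169=0.2071, 39/169=0.2308, 37/169=0.2189, 40/169=0.2367, 18/169=0.1065
Σp_Songᵢ² = 0.2957² + 0.0435² + 0.1652² + 0.1913² + 0.3043² = 0.087438 + 0.001892 + 0.027291 + 0.036596 + 0.092598 = 0.245815
B_Song = 1 / 0.245815 = 4.0681
Σp_Lincᵢ² = 0.4111² + 0.4778² + 0.0333² + 0.0222² + 0.0556² = 0.169003 + 0.228293 + 0.001109 + 0.000493 + 0.003091 = 0.401989
B_Linc = 1 / 0.401989 = 2.4876
Σp_Swamᵢ² = 0.2071² + 0.2308² + 0.2189² + 0.2367² + 0.1065² = 0.042890 + 0.053269 + 0.047917 + 0.056027 + 0.011342 = 0.211445
B_Swam = 1 / 0.211445 = 4.7294
Ranking by B (broadest → narrowest): Swamp Sparrow (4.73) > Song Sparrow (4.07) > Lincoln's Sparrow (2.49)

Swamp Sparrow > Song Sparrow > Lincoln's Sparrow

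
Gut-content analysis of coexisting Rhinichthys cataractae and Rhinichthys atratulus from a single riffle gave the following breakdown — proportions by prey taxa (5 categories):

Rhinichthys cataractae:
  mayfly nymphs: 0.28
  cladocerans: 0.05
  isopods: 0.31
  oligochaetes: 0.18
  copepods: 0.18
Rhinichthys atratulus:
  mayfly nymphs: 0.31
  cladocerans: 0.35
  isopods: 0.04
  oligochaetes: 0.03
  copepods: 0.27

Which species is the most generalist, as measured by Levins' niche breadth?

Rhinichthys cataractae

Σp_cataᵢ² = 0.28² + 0.05² + 0.31² + 0.18² + 0.18² = 0.0784 + 0.0025 + 0.0961 + 0.0324 + 0.0324 = 0.2418
B_cata = 1 / 0.2418 = 4.1356
Σp_atraᵢ² = 0.31² + 0.35² + 0.04² + 0.03² + 0.27² = 0.0961 + 0.1225 + 0.0016 + 0.0009 + 0.0729 = 0.2940
B_atra = 1 / 0.2940 = 3.4014
Highest B → broadest niche (most generalist): Rhinichthys cataractae (B = 4.14).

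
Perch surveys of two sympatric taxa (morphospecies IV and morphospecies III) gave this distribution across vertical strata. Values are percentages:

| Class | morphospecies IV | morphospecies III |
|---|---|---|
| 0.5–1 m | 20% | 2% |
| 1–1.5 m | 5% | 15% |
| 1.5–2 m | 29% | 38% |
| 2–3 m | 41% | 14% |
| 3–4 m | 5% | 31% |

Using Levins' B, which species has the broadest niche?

Convert percentages to proportions (divide by 100).
Σp_IVᵢ² = 0.20² + 0.05² + 0.29² + 0.41² + 0.05² = 0.0400 + 0.0025 + 0.0841 + 0.1681 + 0.0025 = 0.2972
B_IV = 1 / 0.2972 = 3.3647
Σp_IIIᵢ² = 0.02² + 0.15² + 0.38² + 0.14² + 0.31² = 0.0004 + 0.0225 + 0.1444 + 0.0196 + 0.0961 = 0.2830
B_III = 1 / 0.2830 = 3.5336
Highest B → broadest niche (most generalist): morphospecies III (B = 3.53).

morphospecies III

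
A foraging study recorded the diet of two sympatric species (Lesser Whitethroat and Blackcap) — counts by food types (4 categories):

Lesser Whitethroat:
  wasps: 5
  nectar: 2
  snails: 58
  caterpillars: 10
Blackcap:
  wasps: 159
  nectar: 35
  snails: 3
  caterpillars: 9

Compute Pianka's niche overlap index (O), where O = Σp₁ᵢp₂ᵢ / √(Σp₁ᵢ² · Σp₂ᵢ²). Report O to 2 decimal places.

0.12

Proportions for Lesser Whitethroat (n=75): 5/75=0.0667, 2/75=0.0267, 58/75=0.7733, 10/75=0.1333
Proportions for Blackcap (n=206): 159/206=0.7718, 35/206=0.1699, 3/206=0.0146, 9/206=0.0437
Σ p₁ᵢp₂ᵢ = 0.051479 + 0.004536 + 0.011290 + 0.005825 = 0.073130
Σp_1ᵢ² = 0.0667² + 0.0267² + 0.7733² + 0.1333² = 0.004449 + 0.000713 + 0.597993 + 0.017769 = 0.620924
Σp_2ᵢ² = 0.7718² + 0.1699² + 0.0146² + 0.0437² = 0.595675 + 0.028866 + 0.000213 + 0.001910 = 0.626664
O = 0.073130 / √(0.620924 × 0.626664) = 0.073130 / 0.6237874 = 0.1172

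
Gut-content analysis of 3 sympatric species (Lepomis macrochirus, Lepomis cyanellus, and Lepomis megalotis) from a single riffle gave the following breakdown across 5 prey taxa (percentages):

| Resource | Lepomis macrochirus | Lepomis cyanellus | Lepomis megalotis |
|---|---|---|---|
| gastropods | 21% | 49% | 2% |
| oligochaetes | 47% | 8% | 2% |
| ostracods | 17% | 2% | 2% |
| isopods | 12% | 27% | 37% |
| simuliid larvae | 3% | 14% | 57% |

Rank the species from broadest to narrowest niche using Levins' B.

Lepomis macrochirus > Lepomis cyanellus > Lepomis megalotis

Convert percentages to proportions (divide by 100).
Σp_macrᵢ² = 0.21² + 0.47² + 0.17² + 0.12² + 0.03² = 0.0441 + 0.2209 + 0.0289 + 0.0144 + 0.0009 = 0.3092
B_macr = 1 / 0.3092 = 3.2342
Σp_cyanᵢ² = 0.49² + 0.08² + 0.02² + 0.27² + 0.14² = 0.2401 + 0.0064 + 0.0004 + 0.0729 + 0.0196 = 0.3394
B_cyan = 1 / 0.3394 = 2.9464
Σp_megaᵢ² = 0.02² + 0.02² + 0.02² + 0.37² + 0.57² = 0.0004 + 0.0004 + 0.0004 + 0.1369 + 0.3249 = 0.4630
B_mega = 1 / 0.4630 = 2.1598
Ranking by B (broadest → narrowest): Lepomis macrochirus (3.23) > Lepomis cyanellus (2.95) > Lepomis megalotis (2.16)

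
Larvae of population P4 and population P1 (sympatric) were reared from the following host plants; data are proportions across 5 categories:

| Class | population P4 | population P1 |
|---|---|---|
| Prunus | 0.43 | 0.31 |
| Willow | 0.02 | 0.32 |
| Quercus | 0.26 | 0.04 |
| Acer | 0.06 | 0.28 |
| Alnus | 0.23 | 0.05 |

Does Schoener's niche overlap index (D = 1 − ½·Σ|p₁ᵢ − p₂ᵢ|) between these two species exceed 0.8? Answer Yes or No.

Σ|p₁ᵢ − p₂ᵢ| = 0.12 + 0.30 + 0.22 + 0.22 + 0.18 = 1.04
D = 1 − ½ × 1.04 = 1 − 0.520 = 0.4800
D = 0.4800 < 0.8 → No.

No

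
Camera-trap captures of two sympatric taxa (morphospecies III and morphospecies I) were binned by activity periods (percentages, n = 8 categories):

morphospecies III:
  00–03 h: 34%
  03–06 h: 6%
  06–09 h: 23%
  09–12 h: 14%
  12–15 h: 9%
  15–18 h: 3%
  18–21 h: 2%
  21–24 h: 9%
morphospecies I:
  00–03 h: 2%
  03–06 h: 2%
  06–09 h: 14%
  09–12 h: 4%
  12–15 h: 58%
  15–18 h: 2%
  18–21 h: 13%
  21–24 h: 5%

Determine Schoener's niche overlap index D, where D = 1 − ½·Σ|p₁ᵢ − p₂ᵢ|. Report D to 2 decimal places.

Convert percentages to proportions (divide by 100).
Σ|p₁ᵢ − p₂ᵢ| = 0.32 + 0.04 + 0.09 + 0.10 + 0.49 + 0.01 + 0.11 + 0.04 = 1.20
D = 1 − ½ × 1.20 = 1 − 0.600 = 0.4000

0.40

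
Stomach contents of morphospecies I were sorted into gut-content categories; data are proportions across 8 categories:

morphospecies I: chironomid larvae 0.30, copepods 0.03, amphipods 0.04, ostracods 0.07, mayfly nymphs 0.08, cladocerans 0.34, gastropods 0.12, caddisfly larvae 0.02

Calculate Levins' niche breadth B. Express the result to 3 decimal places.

4.270

Σpᵢ² = 0.30² + 0.03² + 0.04² + 0.07² + 0.08² + 0.34² + 0.12² + 0.02² = 0.0900 + 0.0009 + 0.0016 + 0.0049 + 0.0064 + 0.1156 + 0.0144 + 0.0004 = 0.2342
B = 1 / 0.2342 = 4.26985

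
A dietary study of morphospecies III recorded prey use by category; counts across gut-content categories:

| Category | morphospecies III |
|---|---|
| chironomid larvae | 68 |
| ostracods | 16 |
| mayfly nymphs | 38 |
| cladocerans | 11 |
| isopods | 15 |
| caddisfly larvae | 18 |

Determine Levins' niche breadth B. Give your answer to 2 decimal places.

Proportions for morphospecies III (n=166): 68/166=0.4096, 16/166=0.0964, 38/166=0.2289, 11/166=0.0663, 15/166=0.0904, 18/166=0.1084
Σpᵢ² = 0.4096² + 0.0964² + 0.2289² + 0.0663² + 0.0904² + 0.1084² = 0.167772 + 0.009293 + 0.052395 + 0.004396 + 0.008172 + 0.011751 = 0.253779
B = 1 / 0.253779 = 3.9404

3.94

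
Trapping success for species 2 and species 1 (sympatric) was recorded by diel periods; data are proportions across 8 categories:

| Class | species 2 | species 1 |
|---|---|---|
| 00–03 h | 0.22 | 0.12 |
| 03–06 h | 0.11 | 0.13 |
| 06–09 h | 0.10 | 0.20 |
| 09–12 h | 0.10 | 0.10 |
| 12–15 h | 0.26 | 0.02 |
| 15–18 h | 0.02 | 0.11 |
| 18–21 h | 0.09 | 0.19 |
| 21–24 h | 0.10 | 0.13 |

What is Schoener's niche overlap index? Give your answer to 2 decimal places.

Σ|p₁ᵢ − p₂ᵢ| = 0.10 + 0.02 + 0.10 + 0.00 + 0.24 + 0.09 + 0.10 + 0.03 = 0.68
D = 1 − ½ × 0.68 = 1 − 0.340 = 0.6600

0.66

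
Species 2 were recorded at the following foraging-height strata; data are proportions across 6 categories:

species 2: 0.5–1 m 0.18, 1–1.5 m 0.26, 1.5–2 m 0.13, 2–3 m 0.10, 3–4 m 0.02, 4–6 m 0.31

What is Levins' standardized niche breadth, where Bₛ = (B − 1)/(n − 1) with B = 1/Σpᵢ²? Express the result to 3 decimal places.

0.695

Σpᵢ² = 0.18² + 0.26² + 0.13² + 0.10² + 0.02² + 0.31² = 0.0324 + 0.0676 + 0.0169 + 0.0100 + 0.0004 + 0.0961 = 0.2234
B = 1 / 0.2234 = 4.47628
Bₛ = (B − 1)/(n − 1) = (4.47628 − 1)/(6 − 1) = 3.47628/5 = 0.69526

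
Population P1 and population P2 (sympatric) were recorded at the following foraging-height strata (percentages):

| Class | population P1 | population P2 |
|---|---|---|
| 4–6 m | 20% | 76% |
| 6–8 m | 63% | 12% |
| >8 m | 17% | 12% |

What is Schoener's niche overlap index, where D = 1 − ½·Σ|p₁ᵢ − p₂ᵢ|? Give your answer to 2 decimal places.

0.44

Convert percentages to proportions (divide by 100).
Σ|p₁ᵢ − p₂ᵢ| = 0.56 + 0.51 + 0.05 = 1.12
D = 1 − ½ × 1.12 = 1 − 0.560 = 0.4400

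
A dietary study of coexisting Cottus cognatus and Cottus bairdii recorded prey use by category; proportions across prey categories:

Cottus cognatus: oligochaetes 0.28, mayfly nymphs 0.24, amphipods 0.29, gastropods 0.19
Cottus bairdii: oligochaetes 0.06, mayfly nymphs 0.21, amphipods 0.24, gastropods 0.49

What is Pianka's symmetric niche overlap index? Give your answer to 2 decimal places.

0.77

Σ p₁ᵢp₂ᵢ = 0.0168 + 0.0504 + 0.0696 + 0.0931 = 0.2299
Σp_1ᵢ² = 0.28² + 0.24² + 0.29² + 0.19² = 0.0784 + 0.0576 + 0.0841 + 0.0361 = 0.2562
Σp_2ᵢ² = 0.06² + 0.21² + 0.24² + 0.49² = 0.0036 + 0.0441 + 0.0576 + 0.2401 = 0.3454
O = 0.2299 / √(0.2562 × 0.3454) = 0.2299 / 0.29748 = 0.7728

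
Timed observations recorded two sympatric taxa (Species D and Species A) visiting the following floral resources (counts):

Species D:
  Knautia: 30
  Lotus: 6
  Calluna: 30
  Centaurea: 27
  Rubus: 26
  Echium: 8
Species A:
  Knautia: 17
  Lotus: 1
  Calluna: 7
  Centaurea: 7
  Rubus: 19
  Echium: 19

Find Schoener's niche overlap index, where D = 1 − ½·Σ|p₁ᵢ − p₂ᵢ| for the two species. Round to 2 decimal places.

Proportions for Species D (n=127): 30/127=0.2362, 6/127=0.0472, 30/127=0.2362, 27/127=0.2126, 26/127=0.2047, 8/127=0.0630
Proportions for Species A (n=70): 17/70=0.2429, 1/70=0.0143, 7/70=0.1000, 7/70=0.1000, 19/70=0.2714, 19/70=0.2714
Σ|p₁ᵢ − p₂ᵢ| = 0.0067 + 0.0329 + 0.1362 + 0.1126 + 0.0667 + 0.2084 = 0.5635
D = 1 − ½ × 0.5635 = 1 − 0.28175 = 0.71825

0.72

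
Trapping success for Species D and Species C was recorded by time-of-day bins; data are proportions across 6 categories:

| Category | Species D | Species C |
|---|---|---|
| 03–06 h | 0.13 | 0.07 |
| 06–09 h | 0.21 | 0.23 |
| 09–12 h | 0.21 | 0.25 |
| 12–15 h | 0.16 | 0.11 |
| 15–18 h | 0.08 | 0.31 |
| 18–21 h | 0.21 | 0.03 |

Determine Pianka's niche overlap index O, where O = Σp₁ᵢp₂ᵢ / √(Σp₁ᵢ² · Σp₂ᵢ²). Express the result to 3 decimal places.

Σ p₁ᵢp₂ᵢ = 0.0091 + 0.0483 + 0.0525 + 0.0176 + 0.0248 + 0.0063 = 0.1586
Σp_1ᵢ² = 0.13² + 0.21² + 0.21² + 0.16² + 0.08² + 0.21² = 0.0169 + 0.0441 + 0.0441 + 0.0256 + 0.0064 + 0.0441 = 0.1812
Σp_2ᵢ² = 0.07² + 0.23² + 0.25² + 0.11² + 0.31² + 0.03² = 0.0049 + 0.0529 + 0.0625 + 0.0121 + 0.0961 + 0.0009 = 0.2294
O = 0.1586 / √(0.1812 × 0.2294) = 0.1586 / 0.203881 = 0.77790

0.778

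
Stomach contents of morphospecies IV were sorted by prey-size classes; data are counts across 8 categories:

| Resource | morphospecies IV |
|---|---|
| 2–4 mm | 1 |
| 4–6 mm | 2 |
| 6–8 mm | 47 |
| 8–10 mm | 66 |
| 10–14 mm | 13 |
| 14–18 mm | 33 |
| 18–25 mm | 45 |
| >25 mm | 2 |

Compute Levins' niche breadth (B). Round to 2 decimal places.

4.43

Proportions for morphospecies IV (n=209): 1/209=0.0048, 2/209=0.0096, 47/209=0.2249, 66/209=0.3158, 13/209=0.0622, 33/209=0.1579, 45/209=0.2153, 2/209=0.0096
Σpᵢ² = 0.0048² + 0.0096² + 0.2249² + 0.3158² + 0.0622² + 0.1579² + 0.2153² + 0.0096² = 0.000023 + 0.000092 + 0.050580 + 0.099730 + 0.003869 + 0.024932 + 0.046354 + 0.000092 = 0.225672
B = 1 / 0.225672 = 4.4312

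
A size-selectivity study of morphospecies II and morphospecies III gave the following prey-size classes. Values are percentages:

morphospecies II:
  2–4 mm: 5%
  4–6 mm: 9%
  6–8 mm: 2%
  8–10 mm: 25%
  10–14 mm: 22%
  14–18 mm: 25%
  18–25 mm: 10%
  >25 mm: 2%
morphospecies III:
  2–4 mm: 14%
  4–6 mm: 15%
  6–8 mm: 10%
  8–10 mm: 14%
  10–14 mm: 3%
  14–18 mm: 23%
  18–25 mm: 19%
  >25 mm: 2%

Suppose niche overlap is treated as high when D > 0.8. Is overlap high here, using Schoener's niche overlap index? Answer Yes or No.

No

Convert percentages to proportions (divide by 100).
Σ|p₁ᵢ − p₂ᵢ| = 0.09 + 0.06 + 0.08 + 0.11 + 0.19 + 0.02 + 0.09 + 0.00 = 0.64
D = 1 − ½ × 0.64 = 1 − 0.320 = 0.6800
D = 0.6800 < 0.8 → No.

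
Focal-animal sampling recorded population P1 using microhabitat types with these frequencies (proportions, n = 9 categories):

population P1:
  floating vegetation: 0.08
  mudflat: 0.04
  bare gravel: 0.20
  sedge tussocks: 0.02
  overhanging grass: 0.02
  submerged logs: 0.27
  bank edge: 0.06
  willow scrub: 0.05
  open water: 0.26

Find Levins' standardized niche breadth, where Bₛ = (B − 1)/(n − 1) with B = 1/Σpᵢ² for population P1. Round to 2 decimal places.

0.51

Σpᵢ² = 0.08² + 0.04² + 0.20² + 0.02² + 0.02² + 0.27² + 0.06² + 0.05² + 0.26² = 0.0064 + 0.0016 + 0.0400 + 0.0004 + 0.0004 + 0.0729 + 0.0036 + 0.0025 + 0.0676 = 0.1954
B = 1 / 0.1954 = 5.1177
Bₛ = (B − 1)/(n − 1) = (5.1177 − 1)/(9 − 1) = 4.1177/8 = 0.5147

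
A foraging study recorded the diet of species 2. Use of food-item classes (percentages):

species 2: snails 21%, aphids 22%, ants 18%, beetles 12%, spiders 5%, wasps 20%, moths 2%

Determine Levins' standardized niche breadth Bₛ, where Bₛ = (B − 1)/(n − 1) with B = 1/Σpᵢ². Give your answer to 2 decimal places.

Convert percentages to proportions (divide by 100).
Σpᵢ² = 0.21² + 0.22² + 0.18² + 0.12² + 0.05² + 0.20² + 0.02² = 0.0441 + 0.0484 + 0.0324 + 0.0144 + 0.0025 + 0.0400 + 0.0004 = 0.1822
B = 1 / 0.1822 = 5.4885
Bₛ = (B − 1)/(n − 1) = (5.4885 − 1)/(7 − 1) = 4.4885/6 = 0.7481

0.75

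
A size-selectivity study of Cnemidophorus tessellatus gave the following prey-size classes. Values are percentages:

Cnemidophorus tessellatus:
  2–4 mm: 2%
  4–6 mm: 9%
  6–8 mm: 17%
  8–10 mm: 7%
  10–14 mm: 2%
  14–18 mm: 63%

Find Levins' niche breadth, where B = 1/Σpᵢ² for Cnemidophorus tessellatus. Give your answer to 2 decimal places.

2.27

Convert percentages to proportions (divide by 100).
Σpᵢ² = 0.02² + 0.09² + 0.17² + 0.07² + 0.02² + 0.63² = 0.0004 + 0.0081 + 0.0289 + 0.0049 + 0.0004 + 0.3969 = 0.4396
B = 1 / 0.4396 = 2.2748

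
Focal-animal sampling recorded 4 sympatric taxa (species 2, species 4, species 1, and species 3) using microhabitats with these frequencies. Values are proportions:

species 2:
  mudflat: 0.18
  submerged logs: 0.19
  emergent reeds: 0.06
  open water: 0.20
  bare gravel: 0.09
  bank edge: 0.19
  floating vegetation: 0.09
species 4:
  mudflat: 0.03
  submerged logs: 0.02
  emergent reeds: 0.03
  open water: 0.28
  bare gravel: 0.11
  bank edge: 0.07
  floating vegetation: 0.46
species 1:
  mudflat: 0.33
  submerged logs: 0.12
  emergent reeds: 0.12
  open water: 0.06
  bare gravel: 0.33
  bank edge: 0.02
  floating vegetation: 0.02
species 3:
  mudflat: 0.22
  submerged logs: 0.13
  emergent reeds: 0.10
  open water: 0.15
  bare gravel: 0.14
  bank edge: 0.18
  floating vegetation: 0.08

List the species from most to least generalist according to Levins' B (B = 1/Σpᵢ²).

species 3 > species 2 > species 1 > species 4

Σp_2ᵢ² = 0.18² + 0.19² + 0.06² + 0.20² + 0.09² + 0.19² + 0.09² = 0.0324 + 0.0361 + 0.0036 + 0.0400 + 0.0081 + 0.0361 + 0.0081 = 0.1644
B_2 = 1 / 0.1644 = 6.0827
Σp_4ᵢ² = 0.03² + 0.02² + 0.03² + 0.28² + 0.11² + 0.07² + 0.46² = 0.0009 + 0.0004 + 0.0009 + 0.0784 + 0.0121 + 0.0049 + 0.2116 = 0.3092
B_4 = 1 / 0.3092 = 3.2342
Σp_1ᵢ² = 0.33² + 0.12² + 0.12² + 0.06² + 0.33² + 0.02² + 0.02² = 0.1089 + 0.0144 + 0.0144 + 0.0036 + 0.1089 + 0.0004 + 0.0004 = 0.2510
B_1 = 1 / 0.2510 = 3.9841
Σp_3ᵢ² = 0.22² + 0.13² + 0.10² + 0.15² + 0.14² + 0.18² + 0.08² = 0.0484 + 0.0169 + 0.0100 + 0.0225 + 0.0196 + 0.0324 + 0.0064 = 0.1562
B_3 = 1 / 0.1562 = 6.4020
Ranking by B (broadest → narrowest): species 3 (6.40) > species 2 (6.08) > species 1 (3.98) > species 4 (3.23)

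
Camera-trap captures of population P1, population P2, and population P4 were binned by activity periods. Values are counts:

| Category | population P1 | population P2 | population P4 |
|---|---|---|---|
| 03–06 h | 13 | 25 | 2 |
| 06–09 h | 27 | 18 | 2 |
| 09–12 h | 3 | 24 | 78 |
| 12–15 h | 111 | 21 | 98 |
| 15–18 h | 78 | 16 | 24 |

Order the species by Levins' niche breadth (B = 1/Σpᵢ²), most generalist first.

population P2 > population P1 > population P4

Proportions for population P1 (n=232): 13/232=0.0560, 27/232=0.1164, 3/232=0.0129, 111/232=0.4784, 78/232=0.3362
Proportions for population P2 (n=104): 25/104=0.2404, 18/104=0.1731, 24/104=0.2308, 21/104=0.2019, 16/104=0.1538
Proportions for population P4 (n=204): 2/204=0.0098, 2/204=0.0098, 78/204=0.3824, 98/204=0.4804, 24/204=0.1176
Σp_P1ᵢ² = 0.0560² + 0.1164² + 0.0129² + 0.4784² + 0.3362² = 0.003136 + 0.013549 + 0.000166 + 0.228867 + 0.113030 = 0.358748
B_P1 = 1 / 0.358748 = 2.7875
Σp_P2ᵢ² = 0.2404² + 0.1731² + 0.2308² + 0.2019² + 0.1538² = 0.057792 + 0.029964 + 0.053269 + 0.040764 + 0.023654 = 0.205443
B_P2 = 1 / 0.205443 = 4.8675
Σp_P4ᵢ² = 0.0098² + 0.0098² + 0.3824² + 0.4804² + 0.1176² = 0.000096 + 0.000096 + 0.146230 + 0.230784 + 0.013830 = 0.391036
B_P4 = 1 / 0.391036 = 2.5573
Ranking by B (broadest → narrowest): population P2 (4.87) > population P1 (2.79) > population P4 (2.56)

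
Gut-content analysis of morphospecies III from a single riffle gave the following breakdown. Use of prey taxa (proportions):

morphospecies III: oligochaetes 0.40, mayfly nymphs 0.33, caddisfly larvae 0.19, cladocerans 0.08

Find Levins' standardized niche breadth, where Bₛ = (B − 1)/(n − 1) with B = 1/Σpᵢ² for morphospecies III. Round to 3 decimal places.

0.737

Σpᵢ² = 0.40² + 0.33² + 0.19² + 0.08² = 0.1600 + 0.1089 + 0.0361 + 0.0064 = 0.3114
B = 1 / 0.3114 = 3.21130
Bₛ = (B − 1)/(n − 1) = (3.21130 − 1)/(4 − 1) = 2.21130/3 = 0.73710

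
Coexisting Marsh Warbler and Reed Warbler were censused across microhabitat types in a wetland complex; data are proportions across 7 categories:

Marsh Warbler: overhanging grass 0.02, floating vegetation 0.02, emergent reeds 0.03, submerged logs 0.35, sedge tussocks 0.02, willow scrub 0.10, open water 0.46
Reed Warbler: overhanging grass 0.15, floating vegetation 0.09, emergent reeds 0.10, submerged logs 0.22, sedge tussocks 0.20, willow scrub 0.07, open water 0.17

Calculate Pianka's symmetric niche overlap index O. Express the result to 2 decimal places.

0.73

Σ p₁ᵢp₂ᵢ = 0.0030 + 0.0018 + 0.0030 + 0.0770 + 0.0040 + 0.0070 + 0.0782 = 0.1740
Σp_1ᵢ² = 0.02² + 0.02² + 0.03² + 0.35² + 0.02² + 0.10² + 0.46² = 0.0004 + 0.0004 + 0.0009 + 0.1225 + 0.0004 + 0.0100 + 0.2116 = 0.3462
Σp_2ᵢ² = 0.15² + 0.09² + 0.10² + 0.22² + 0.20² + 0.07² + 0.17² = 0.0225 + 0.0081 + 0.0100 + 0.0484 + 0.0400 + 0.0049 + 0.0289 = 0.1628
O = 0.1740 / √(0.3462 × 0.1628) = 0.1740 / 0.23741 = 0.7329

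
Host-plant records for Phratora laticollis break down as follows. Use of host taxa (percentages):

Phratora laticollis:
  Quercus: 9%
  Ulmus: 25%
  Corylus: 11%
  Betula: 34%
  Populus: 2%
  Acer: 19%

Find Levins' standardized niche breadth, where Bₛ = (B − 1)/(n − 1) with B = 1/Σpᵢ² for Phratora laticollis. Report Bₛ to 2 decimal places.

Convert percentages to proportions (divide by 100).
Σpᵢ² = 0.09² + 0.25² + 0.11² + 0.34² + 0.02² + 0.19² = 0.0081 + 0.0625 + 0.0121 + 0.1156 + 0.0004 + 0.0361 = 0.2348
B = 1 / 0.2348 = 4.2589
Bₛ = (B − 1)/(n − 1) = (4.2589 − 1)/(6 − 1) = 3.2589/5 = 0.6518

0.65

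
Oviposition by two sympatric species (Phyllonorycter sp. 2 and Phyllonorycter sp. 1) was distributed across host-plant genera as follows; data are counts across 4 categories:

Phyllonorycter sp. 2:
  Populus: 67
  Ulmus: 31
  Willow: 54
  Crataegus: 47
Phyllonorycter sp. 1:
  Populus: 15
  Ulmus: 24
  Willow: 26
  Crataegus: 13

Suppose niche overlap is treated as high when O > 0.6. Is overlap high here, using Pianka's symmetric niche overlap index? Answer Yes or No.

Yes

Proportions for Phyllonorycter sp. 2 (n=199): 67/199=0.3367, 31/199=0.1558, 54/199=0.2714, 47/199=0.2362
Proportions for Phyllonorycter sp. 1 (n=78): 15/78=0.1923, 24/78=0.3077, 26/78=0.3333, 13/78=0.1667
Σ p₁ᵢp₂ᵢ = 0.064747 + 0.047940 + 0.090458 + 0.039375 = 0.242520
Σp_1ᵢ² = 0.3367² + 0.1558² + 0.2714² + 0.2362² = 0.113367 + 0.024274 + 0.073658 + 0.055790 = 0.267089
Σp_2ᵢ² = 0.1923² + 0.3077² + 0.3333² + 0.1667² = 0.036979 + 0.094679 + 0.111089 + 0.027789 = 0.270536
O = 0.242520 / √(0.267089 × 0.270536) = 0.242520 / 0.2688070 = 0.9022
O = 0.9022 > 0.6 → Yes.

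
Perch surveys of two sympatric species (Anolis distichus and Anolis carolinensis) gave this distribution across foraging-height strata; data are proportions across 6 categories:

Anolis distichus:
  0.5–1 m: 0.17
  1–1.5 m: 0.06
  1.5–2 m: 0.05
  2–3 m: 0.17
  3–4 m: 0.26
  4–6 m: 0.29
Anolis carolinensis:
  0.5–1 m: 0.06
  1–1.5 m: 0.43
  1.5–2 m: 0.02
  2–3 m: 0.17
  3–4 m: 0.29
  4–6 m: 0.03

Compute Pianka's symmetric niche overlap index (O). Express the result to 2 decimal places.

0.59

Σ p₁ᵢp₂ᵢ = 0.0102 + 0.0258 + 0.0010 + 0.0289 + 0.0754 + 0.0087 = 0.1500
Σp_1ᵢ² = 0.17² + 0.06² + 0.05² + 0.17² + 0.26² + 0.29² = 0.0289 + 0.0036 + 0.0025 + 0.0289 + 0.0676 + 0.0841 = 0.2156
Σp_2ᵢ² = 0.06² + 0.43² + 0.02² + 0.17² + 0.29² + 0.03² = 0.0036 + 0.1849 + 0.0004 + 0.0289 + 0.0841 + 0.0009 = 0.3028
O = 0.1500 / √(0.2156 × 0.3028) = 0.1500 / 0.25551 = 0.5871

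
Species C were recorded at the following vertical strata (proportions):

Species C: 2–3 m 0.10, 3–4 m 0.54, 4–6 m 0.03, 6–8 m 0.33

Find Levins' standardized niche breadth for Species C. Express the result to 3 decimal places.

Σpᵢ² = 0.10² + 0.54² + 0.03² + 0.33² = 0.0100 + 0.2916 + 0.0009 + 0.1089 = 0.4114
B = 1 / 0.4114 = 2.43072
Bₛ = (B − 1)/(n − 1) = (2.43072 − 1)/(4 − 1) = 1.43072/3 = 0.47691

0.477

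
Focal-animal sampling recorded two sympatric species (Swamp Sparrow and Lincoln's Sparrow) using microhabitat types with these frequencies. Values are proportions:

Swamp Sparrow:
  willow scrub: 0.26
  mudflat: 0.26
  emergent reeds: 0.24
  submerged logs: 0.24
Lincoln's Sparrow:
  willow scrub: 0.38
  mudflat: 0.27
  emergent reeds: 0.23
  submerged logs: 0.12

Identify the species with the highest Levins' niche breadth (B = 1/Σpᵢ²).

Σp_Swamᵢ² = 0.26² + 0.26² + 0.24² + 0.24² = 0.0676 + 0.0676 + 0.0576 + 0.0576 = 0.2504
B_Swam = 1 / 0.2504 = 3.9936
Σp_Lincᵢ² = 0.38² + 0.27² + 0.23² + 0.12² = 0.1444 + 0.0729 + 0.0529 + 0.0144 = 0.2846
B_Linc = 1 / 0.2846 = 3.5137
Highest B → broadest niche (most generalist): Swamp Sparrow (B = 3.99).

Swamp Sparrow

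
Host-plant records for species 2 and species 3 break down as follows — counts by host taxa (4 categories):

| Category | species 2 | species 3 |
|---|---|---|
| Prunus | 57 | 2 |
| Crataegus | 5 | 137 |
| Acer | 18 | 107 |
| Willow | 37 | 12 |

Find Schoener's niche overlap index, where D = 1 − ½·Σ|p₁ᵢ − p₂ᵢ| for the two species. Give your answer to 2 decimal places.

Proportions for species 2 (n=117): 57/117=0.4872, 5/117=0.0427, 18/117=0.1538, 37/117=0.3162
Proportions for species 3 (n=258): 2/258=0.0078, 137/258=0.5310, 107/258=0.4147, 12/258=0.0465
Σ|p₁ᵢ − p₂ᵢ| = 0.4794 + 0.4883 + 0.2609 + 0.2697 = 1.4983
D = 1 − ½ × 1.4983 = 1 − 0.74915 = 0.25085

0.25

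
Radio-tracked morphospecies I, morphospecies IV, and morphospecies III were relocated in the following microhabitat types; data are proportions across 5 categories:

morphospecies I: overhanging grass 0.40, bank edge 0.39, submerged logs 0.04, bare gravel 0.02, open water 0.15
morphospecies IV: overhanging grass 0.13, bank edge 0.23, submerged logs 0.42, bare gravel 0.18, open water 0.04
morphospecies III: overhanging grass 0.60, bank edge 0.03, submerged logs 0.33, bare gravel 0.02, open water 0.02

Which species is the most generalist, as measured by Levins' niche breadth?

Σp_Iᵢ² = 0.40² + 0.39² + 0.04² + 0.02² + 0.15² = 0.1600 + 0.1521 + 0.0016 + 0.0004 + 0.0225 = 0.3366
B_I = 1 / 0.3366 = 2.9709
Σp_IVᵢ² = 0.13² + 0.23² + 0.42² + 0.18² + 0.04² = 0.0169 + 0.0529 + 0.1764 + 0.0324 + 0.0016 = 0.2802
B_IV = 1 / 0.2802 = 3.5689
Σp_IIIᵢ² = 0.60² + 0.03² + 0.33² + 0.02² + 0.02² = 0.3600 + 0.0009 + 0.1089 + 0.0004 + 0.0004 = 0.4706
B_III = 1 / 0.4706 = 2.1249
Highest B → broadest niche (most generalist): morphospecies IV (B = 3.57).

morphospecies IV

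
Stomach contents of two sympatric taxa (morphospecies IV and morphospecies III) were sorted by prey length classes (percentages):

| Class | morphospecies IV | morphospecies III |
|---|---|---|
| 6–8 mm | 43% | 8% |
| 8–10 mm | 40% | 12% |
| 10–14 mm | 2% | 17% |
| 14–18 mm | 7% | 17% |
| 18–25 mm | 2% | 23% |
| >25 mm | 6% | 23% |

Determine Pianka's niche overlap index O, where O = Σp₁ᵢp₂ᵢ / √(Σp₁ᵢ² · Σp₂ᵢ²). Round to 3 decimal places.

0.454

Convert percentages to proportions (divide by 100).
Σ p₁ᵢp₂ᵢ = 0.0344 + 0.0480 + 0.0034 + 0.0119 + 0.0046 + 0.0138 = 0.1161
Σp_1ᵢ² = 0.43² + 0.40² + 0.02² + 0.07² + 0.02² + 0.06² = 0.1849 + 0.1600 + 0.0004 + 0.0049 + 0.0004 + 0.0036 = 0.3542
Σp_2ᵢ² = 0.08² + 0.12² + 0.17² + 0.17² + 0.23² + 0.23² = 0.0064 + 0.0144 + 0.0289 + 0.0289 + 0.0529 + 0.0529 = 0.1844
O = 0.1161 / √(0.3542 × 0.1844) = 0.1161 / 0.255567 = 0.45428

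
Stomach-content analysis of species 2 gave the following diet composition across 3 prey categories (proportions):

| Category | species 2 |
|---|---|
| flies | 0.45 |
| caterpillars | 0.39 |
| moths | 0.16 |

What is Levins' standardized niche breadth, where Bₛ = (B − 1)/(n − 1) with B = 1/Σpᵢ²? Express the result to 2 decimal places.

Σpᵢ² = 0.45² + 0.39² + 0.16² = 0.2025 + 0.1521 + 0.0256 = 0.3802
B = 1 / 0.3802 = 2.6302
Bₛ = (B − 1)/(n − 1) = (2.6302 − 1)/(3 − 1) = 1.6302/2 = 0.8151

0.82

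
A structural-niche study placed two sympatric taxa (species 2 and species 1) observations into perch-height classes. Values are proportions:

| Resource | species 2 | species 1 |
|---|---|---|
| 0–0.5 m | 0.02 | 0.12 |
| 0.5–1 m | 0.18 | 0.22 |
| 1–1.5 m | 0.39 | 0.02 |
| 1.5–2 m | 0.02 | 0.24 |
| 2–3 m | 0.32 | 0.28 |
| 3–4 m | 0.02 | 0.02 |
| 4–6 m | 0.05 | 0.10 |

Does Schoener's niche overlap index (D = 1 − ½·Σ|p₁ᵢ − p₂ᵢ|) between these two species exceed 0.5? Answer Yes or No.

Yes

Σ|p₁ᵢ − p₂ᵢ| = 0.10 + 0.04 + 0.37 + 0.22 + 0.04 + 0.00 + 0.05 = 0.82
D = 1 − ½ × 0.82 = 1 − 0.410 = 0.5900
D = 0.5900 > 0.5 → Yes.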